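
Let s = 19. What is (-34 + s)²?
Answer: 225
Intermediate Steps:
(-34 + s)² = (-34 + 19)² = (-15)² = 225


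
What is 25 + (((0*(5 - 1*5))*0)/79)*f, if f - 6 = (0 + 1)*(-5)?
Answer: 25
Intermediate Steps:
f = 1 (f = 6 + (0 + 1)*(-5) = 6 + 1*(-5) = 6 - 5 = 1)
25 + (((0*(5 - 1*5))*0)/79)*f = 25 + (((0*(5 - 1*5))*0)/79)*1 = 25 + (((0*(5 - 5))*0)*(1/79))*1 = 25 + (((0*0)*0)*(1/79))*1 = 25 + ((0*0)*(1/79))*1 = 25 + (0*(1/79))*1 = 25 + 0*1 = 25 + 0 = 25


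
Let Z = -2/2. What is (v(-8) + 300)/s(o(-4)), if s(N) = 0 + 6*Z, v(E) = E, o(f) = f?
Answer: -146/3 ≈ -48.667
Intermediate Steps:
Z = -1 (Z = -2*½ = -1)
s(N) = -6 (s(N) = 0 + 6*(-1) = 0 - 6 = -6)
(v(-8) + 300)/s(o(-4)) = (-8 + 300)/(-6) = 292*(-⅙) = -146/3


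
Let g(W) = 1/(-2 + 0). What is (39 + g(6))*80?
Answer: 3080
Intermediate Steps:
g(W) = -1/2 (g(W) = 1/(-2) = -1/2)
(39 + g(6))*80 = (39 - 1/2)*80 = (77/2)*80 = 3080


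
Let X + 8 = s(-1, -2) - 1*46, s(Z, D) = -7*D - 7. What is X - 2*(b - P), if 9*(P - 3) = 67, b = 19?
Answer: -577/9 ≈ -64.111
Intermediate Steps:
s(Z, D) = -7 - 7*D
P = 94/9 (P = 3 + (⅑)*67 = 3 + 67/9 = 94/9 ≈ 10.444)
X = -47 (X = -8 + ((-7 - 7*(-2)) - 1*46) = -8 + ((-7 + 14) - 46) = -8 + (7 - 46) = -8 - 39 = -47)
X - 2*(b - P) = -47 - 2*(19 - 1*94/9) = -47 - 2*(19 - 94/9) = -47 - 2*77/9 = -47 - 154/9 = -577/9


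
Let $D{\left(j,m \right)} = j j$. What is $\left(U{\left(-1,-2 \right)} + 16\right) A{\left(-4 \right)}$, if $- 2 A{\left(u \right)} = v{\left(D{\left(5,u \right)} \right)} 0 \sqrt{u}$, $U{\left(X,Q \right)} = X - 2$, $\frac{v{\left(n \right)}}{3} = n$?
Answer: $0$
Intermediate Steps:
$D{\left(j,m \right)} = j^{2}$
$v{\left(n \right)} = 3 n$
$U{\left(X,Q \right)} = -2 + X$
$A{\left(u \right)} = 0$ ($A{\left(u \right)} = - \frac{3 \cdot 5^{2} \cdot 0 \sqrt{u}}{2} = - \frac{3 \cdot 25 \cdot 0 \sqrt{u}}{2} = - \frac{75 \cdot 0 \sqrt{u}}{2} = - \frac{0 \sqrt{u}}{2} = \left(- \frac{1}{2}\right) 0 = 0$)
$\left(U{\left(-1,-2 \right)} + 16\right) A{\left(-4 \right)} = \left(\left(-2 - 1\right) + 16\right) 0 = \left(-3 + 16\right) 0 = 13 \cdot 0 = 0$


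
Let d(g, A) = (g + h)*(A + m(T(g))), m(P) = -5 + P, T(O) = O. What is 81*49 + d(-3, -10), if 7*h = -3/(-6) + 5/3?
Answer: 28122/7 ≈ 4017.4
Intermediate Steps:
h = 13/42 (h = (-3/(-6) + 5/3)/7 = (-3*(-1/6) + 5*(1/3))/7 = (1/2 + 5/3)/7 = (1/7)*(13/6) = 13/42 ≈ 0.30952)
d(g, A) = (13/42 + g)*(-5 + A + g) (d(g, A) = (g + 13/42)*(A + (-5 + g)) = (13/42 + g)*(-5 + A + g))
81*49 + d(-3, -10) = 81*49 + (-65/42 + (-3)**2 - 197/42*(-3) + (13/42)*(-10) - 10*(-3)) = 3969 + (-65/42 + 9 + 197/14 - 65/21 + 30) = 3969 + 339/7 = 28122/7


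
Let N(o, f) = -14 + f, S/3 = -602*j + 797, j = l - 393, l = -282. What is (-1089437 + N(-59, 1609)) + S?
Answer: 133599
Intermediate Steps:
j = -675 (j = -282 - 393 = -675)
S = 1221441 (S = 3*(-602*(-675) + 797) = 3*(406350 + 797) = 3*407147 = 1221441)
(-1089437 + N(-59, 1609)) + S = (-1089437 + (-14 + 1609)) + 1221441 = (-1089437 + 1595) + 1221441 = -1087842 + 1221441 = 133599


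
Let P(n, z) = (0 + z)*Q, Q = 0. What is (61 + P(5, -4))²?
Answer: 3721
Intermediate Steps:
P(n, z) = 0 (P(n, z) = (0 + z)*0 = z*0 = 0)
(61 + P(5, -4))² = (61 + 0)² = 61² = 3721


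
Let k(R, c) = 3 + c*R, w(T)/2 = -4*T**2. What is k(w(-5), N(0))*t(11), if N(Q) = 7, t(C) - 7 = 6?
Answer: -18161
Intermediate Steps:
t(C) = 13 (t(C) = 7 + 6 = 13)
w(T) = -8*T**2 (w(T) = 2*(-4*T**2) = -8*T**2)
k(R, c) = 3 + R*c
k(w(-5), N(0))*t(11) = (3 - 8*(-5)**2*7)*13 = (3 - 8*25*7)*13 = (3 - 200*7)*13 = (3 - 1400)*13 = -1397*13 = -18161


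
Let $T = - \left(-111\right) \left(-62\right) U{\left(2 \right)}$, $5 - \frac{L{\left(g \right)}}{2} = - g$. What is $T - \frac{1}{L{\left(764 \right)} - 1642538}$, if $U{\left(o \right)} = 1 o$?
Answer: $- \frac{22586723999}{1641000} \approx -13764.0$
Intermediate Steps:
$U{\left(o \right)} = o$
$L{\left(g \right)} = 10 + 2 g$ ($L{\left(g \right)} = 10 - 2 \left(- g\right) = 10 + 2 g$)
$T = -13764$ ($T = - \left(-111\right) \left(-62\right) 2 = - 6882 \cdot 2 = \left(-1\right) 13764 = -13764$)
$T - \frac{1}{L{\left(764 \right)} - 1642538} = -13764 - \frac{1}{\left(10 + 2 \cdot 764\right) - 1642538} = -13764 - \frac{1}{\left(10 + 1528\right) - 1642538} = -13764 - \frac{1}{1538 - 1642538} = -13764 - \frac{1}{-1641000} = -13764 - - \frac{1}{1641000} = -13764 + \frac{1}{1641000} = - \frac{22586723999}{1641000}$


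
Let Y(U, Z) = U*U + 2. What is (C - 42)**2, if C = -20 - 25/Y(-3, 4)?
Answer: 499849/121 ≈ 4131.0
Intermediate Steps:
Y(U, Z) = 2 + U**2 (Y(U, Z) = U**2 + 2 = 2 + U**2)
C = -245/11 (C = -20 - 25/(2 + (-3)**2) = -20 - 25/(2 + 9) = -20 - 25/11 = -245/11 ≈ -22.273)
(C - 42)**2 = (-245/11 - 42)**2 = (-707/11)**2 = 499849/121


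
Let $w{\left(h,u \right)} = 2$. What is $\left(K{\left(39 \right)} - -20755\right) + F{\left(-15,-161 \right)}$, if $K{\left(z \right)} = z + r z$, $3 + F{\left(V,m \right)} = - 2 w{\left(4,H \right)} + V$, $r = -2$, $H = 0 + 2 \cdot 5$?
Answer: $20694$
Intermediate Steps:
$H = 10$ ($H = 0 + 10 = 10$)
$F{\left(V,m \right)} = -7 + V$ ($F{\left(V,m \right)} = -3 + \left(\left(-2\right) 2 + V\right) = -3 + \left(-4 + V\right) = -7 + V$)
$K{\left(z \right)} = - z$ ($K{\left(z \right)} = z - 2 z = - z$)
$\left(K{\left(39 \right)} - -20755\right) + F{\left(-15,-161 \right)} = \left(\left(-1\right) 39 - -20755\right) - 22 = \left(-39 + 20755\right) - 22 = 20716 - 22 = 20694$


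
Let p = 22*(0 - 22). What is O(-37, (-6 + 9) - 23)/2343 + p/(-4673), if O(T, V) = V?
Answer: 1040552/10948839 ≈ 0.095038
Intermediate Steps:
p = -484 (p = 22*(-22) = -484)
O(-37, (-6 + 9) - 23)/2343 + p/(-4673) = ((-6 + 9) - 23)/2343 - 484/(-4673) = (3 - 23)*(1/2343) - 484*(-1/4673) = -20*1/2343 + 484/4673 = -20/2343 + 484/4673 = 1040552/10948839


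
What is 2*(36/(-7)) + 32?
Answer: 152/7 ≈ 21.714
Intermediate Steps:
2*(36/(-7)) + 32 = 2*(36*(-1/7)) + 32 = 2*(-36/7) + 32 = -72/7 + 32 = 152/7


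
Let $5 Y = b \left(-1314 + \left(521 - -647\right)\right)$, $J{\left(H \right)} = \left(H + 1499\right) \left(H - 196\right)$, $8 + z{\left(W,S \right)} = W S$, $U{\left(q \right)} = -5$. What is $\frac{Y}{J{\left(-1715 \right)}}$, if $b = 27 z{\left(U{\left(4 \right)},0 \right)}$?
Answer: $\frac{146}{9555} \approx 0.01528$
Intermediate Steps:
$z{\left(W,S \right)} = -8 + S W$ ($z{\left(W,S \right)} = -8 + W S = -8 + S W$)
$J{\left(H \right)} = \left(-196 + H\right) \left(1499 + H\right)$ ($J{\left(H \right)} = \left(1499 + H\right) \left(-196 + H\right) = \left(-196 + H\right) \left(1499 + H\right)$)
$b = -216$ ($b = 27 \left(-8 + 0 \left(-5\right)\right) = 27 \left(-8 + 0\right) = 27 \left(-8\right) = -216$)
$Y = \frac{31536}{5}$ ($Y = \frac{\left(-216\right) \left(-1314 + \left(521 - -647\right)\right)}{5} = \frac{\left(-216\right) \left(-1314 + \left(521 + 647\right)\right)}{5} = \frac{\left(-216\right) \left(-1314 + 1168\right)}{5} = \frac{\left(-216\right) \left(-146\right)}{5} = \frac{1}{5} \cdot 31536 = \frac{31536}{5} \approx 6307.2$)
$\frac{Y}{J{\left(-1715 \right)}} = \frac{31536}{5 \left(-293804 + \left(-1715\right)^{2} + 1303 \left(-1715\right)\right)} = \frac{31536}{5 \left(-293804 + 2941225 - 2234645\right)} = \frac{31536}{5 \cdot 412776} = \frac{31536}{5} \cdot \frac{1}{412776} = \frac{146}{9555}$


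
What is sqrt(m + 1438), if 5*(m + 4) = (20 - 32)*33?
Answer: sqrt(33870)/5 ≈ 36.808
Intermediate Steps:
m = -416/5 (m = -4 + ((20 - 32)*33)/5 = -4 + (-12*33)/5 = -4 + (1/5)*(-396) = -4 - 396/5 = -416/5 ≈ -83.200)
sqrt(m + 1438) = sqrt(-416/5 + 1438) = sqrt(6774/5) = sqrt(33870)/5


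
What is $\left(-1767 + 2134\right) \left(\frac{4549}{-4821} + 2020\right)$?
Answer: $\frac{3572330657}{4821} \approx 7.4099 \cdot 10^{5}$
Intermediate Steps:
$\left(-1767 + 2134\right) \left(\frac{4549}{-4821} + 2020\right) = 367 \left(4549 \left(- \frac{1}{4821}\right) + 2020\right) = 367 \left(- \frac{4549}{4821} + 2020\right) = 367 \cdot \frac{9733871}{4821} = \frac{3572330657}{4821}$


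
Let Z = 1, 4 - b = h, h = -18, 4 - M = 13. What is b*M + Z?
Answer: -197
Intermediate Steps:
M = -9 (M = 4 - 1*13 = 4 - 13 = -9)
b = 22 (b = 4 - 1*(-18) = 4 + 18 = 22)
b*M + Z = 22*(-9) + 1 = -198 + 1 = -197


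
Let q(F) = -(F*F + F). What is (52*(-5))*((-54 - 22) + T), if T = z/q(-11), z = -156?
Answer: 213304/11 ≈ 19391.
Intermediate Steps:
q(F) = -F - F² (q(F) = -(F² + F) = -(F + F²) = -F - F²)
T = 78/55 (T = -156*1/(11*(1 - 11)) = -156/((-1*(-11)*(-10))) = -156/(-110) = -156*(-1/110) = 78/55 ≈ 1.4182)
(52*(-5))*((-54 - 22) + T) = (52*(-5))*((-54 - 22) + 78/55) = -260*(-76 + 78/55) = -260*(-4102/55) = 213304/11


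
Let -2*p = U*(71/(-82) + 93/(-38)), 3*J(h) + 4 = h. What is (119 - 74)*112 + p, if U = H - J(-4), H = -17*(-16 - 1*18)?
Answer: 14026531/2337 ≈ 6001.9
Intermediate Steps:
J(h) = -4/3 + h/3
H = 578 (H = -17*(-16 - 18) = -17*(-34) = 578)
U = 1742/3 (U = 578 - (-4/3 + (⅓)*(-4)) = 578 - (-4/3 - 4/3) = 578 - 1*(-8/3) = 578 + 8/3 = 1742/3 ≈ 580.67)
p = 2248051/2337 (p = -871*(71/(-82) + 93/(-38))/3 = -871*(71*(-1/82) + 93*(-1/38))/3 = -871*(-71/82 - 93/38)/3 = -871*(-2581)/(3*779) = -½*(-4496102/2337) = 2248051/2337 ≈ 961.94)
(119 - 74)*112 + p = (119 - 74)*112 + 2248051/2337 = 45*112 + 2248051/2337 = 5040 + 2248051/2337 = 14026531/2337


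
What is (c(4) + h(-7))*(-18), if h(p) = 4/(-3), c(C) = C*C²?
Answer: -1128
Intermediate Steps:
c(C) = C³
h(p) = -4/3 (h(p) = 4*(-⅓) = -4/3)
(c(4) + h(-7))*(-18) = (4³ - 4/3)*(-18) = (64 - 4/3)*(-18) = (188/3)*(-18) = -1128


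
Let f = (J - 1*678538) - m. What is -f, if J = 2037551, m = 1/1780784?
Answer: -2420108606191/1780784 ≈ -1.3590e+6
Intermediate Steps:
m = 1/1780784 ≈ 5.6155e-7
f = 2420108606191/1780784 (f = (2037551 - 1*678538) - 1*1/1780784 = (2037551 - 678538) - 1/1780784 = 1359013 - 1/1780784 = 2420108606191/1780784 ≈ 1.3590e+6)
-f = -1*2420108606191/1780784 = -2420108606191/1780784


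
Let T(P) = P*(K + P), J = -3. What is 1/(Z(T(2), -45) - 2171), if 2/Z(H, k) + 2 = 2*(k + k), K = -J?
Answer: -91/197562 ≈ -0.00046061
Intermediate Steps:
K = 3 (K = -1*(-3) = 3)
T(P) = P*(3 + P)
Z(H, k) = 2/(-2 + 4*k) (Z(H, k) = 2/(-2 + 2*(k + k)) = 2/(-2 + 2*(2*k)) = 2/(-2 + 4*k))
1/(Z(T(2), -45) - 2171) = 1/(1/(-1 + 2*(-45)) - 2171) = 1/(1/(-1 - 90) - 2171) = 1/(1/(-91) - 2171) = 1/(-1/91 - 2171) = 1/(-197562/91) = -91/197562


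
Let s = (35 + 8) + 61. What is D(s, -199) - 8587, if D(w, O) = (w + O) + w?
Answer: -8578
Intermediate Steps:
s = 104 (s = 43 + 61 = 104)
D(w, O) = O + 2*w (D(w, O) = (O + w) + w = O + 2*w)
D(s, -199) - 8587 = (-199 + 2*104) - 8587 = (-199 + 208) - 8587 = 9 - 8587 = -8578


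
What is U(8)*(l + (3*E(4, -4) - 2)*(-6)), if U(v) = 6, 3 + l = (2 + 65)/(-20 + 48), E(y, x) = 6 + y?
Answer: -14163/14 ≈ -1011.6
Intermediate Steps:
l = -17/28 (l = -3 + (2 + 65)/(-20 + 48) = -3 + 67/28 = -17/28 ≈ -0.60714)
U(8)*(l + (3*E(4, -4) - 2)*(-6)) = 6*(-17/28 + (3*(6 + 4) - 2)*(-6)) = 6*(-17/28 + (3*10 - 2)*(-6)) = 6*(-17/28 + (30 - 2)*(-6)) = 6*(-17/28 + 28*(-6)) = 6*(-17/28 - 168) = 6*(-4721/28) = -14163/14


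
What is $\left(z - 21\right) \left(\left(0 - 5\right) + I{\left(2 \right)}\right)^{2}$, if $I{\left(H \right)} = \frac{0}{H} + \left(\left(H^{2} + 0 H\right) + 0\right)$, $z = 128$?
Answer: $107$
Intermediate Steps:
$I{\left(H \right)} = H^{2}$ ($I{\left(H \right)} = 0 + \left(\left(H^{2} + 0\right) + 0\right) = 0 + \left(H^{2} + 0\right) = 0 + H^{2} = H^{2}$)
$\left(z - 21\right) \left(\left(0 - 5\right) + I{\left(2 \right)}\right)^{2} = \left(128 - 21\right) \left(\left(0 - 5\right) + 2^{2}\right)^{2} = 107 \left(-5 + 4\right)^{2} = 107 \left(-1\right)^{2} = 107 \cdot 1 = 107$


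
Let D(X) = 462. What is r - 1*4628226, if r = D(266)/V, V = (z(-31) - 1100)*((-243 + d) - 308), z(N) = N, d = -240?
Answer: -197167055804/42601 ≈ -4.6282e+6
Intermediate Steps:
V = 894621 (V = (-31 - 1100)*((-243 - 240) - 308) = -1131*(-483 - 308) = -1131*(-791) = 894621)
r = 22/42601 (r = 462/894621 = 462*(1/894621) = 22/42601 ≈ 0.00051642)
r - 1*4628226 = 22/42601 - 1*4628226 = 22/42601 - 4628226 = -197167055804/42601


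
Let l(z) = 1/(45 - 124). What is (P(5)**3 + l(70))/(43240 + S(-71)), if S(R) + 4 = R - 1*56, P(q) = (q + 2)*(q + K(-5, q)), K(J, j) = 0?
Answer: 3387124/3405611 ≈ 0.99457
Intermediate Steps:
P(q) = q*(2 + q) (P(q) = (q + 2)*(q + 0) = (2 + q)*q = q*(2 + q))
l(z) = -1/79 (l(z) = 1/(-79) = -1/79)
S(R) = -60 + R (S(R) = -4 + (R - 1*56) = -4 + (R - 56) = -4 + (-56 + R) = -60 + R)
(P(5)**3 + l(70))/(43240 + S(-71)) = ((5*(2 + 5))**3 - 1/79)/(43240 + (-60 - 71)) = ((5*7)**3 - 1/79)/(43240 - 131) = (35**3 - 1/79)/43109 = (42875 - 1/79)*(1/43109) = (3387124/79)*(1/43109) = 3387124/3405611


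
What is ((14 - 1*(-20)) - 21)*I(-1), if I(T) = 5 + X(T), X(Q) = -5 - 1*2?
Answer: -26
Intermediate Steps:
X(Q) = -7 (X(Q) = -5 - 2 = -7)
I(T) = -2 (I(T) = 5 - 7 = -2)
((14 - 1*(-20)) - 21)*I(-1) = ((14 - 1*(-20)) - 21)*(-2) = ((14 + 20) - 21)*(-2) = (34 - 21)*(-2) = 13*(-2) = -26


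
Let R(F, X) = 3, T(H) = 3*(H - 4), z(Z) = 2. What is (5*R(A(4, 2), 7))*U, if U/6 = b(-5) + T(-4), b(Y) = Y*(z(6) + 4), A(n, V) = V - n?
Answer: -4860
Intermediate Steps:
T(H) = -12 + 3*H (T(H) = 3*(-4 + H) = -12 + 3*H)
b(Y) = 6*Y (b(Y) = Y*(2 + 4) = Y*6 = 6*Y)
U = -324 (U = 6*(6*(-5) + (-12 + 3*(-4))) = 6*(-30 + (-12 - 12)) = 6*(-30 - 24) = 6*(-54) = -324)
(5*R(A(4, 2), 7))*U = (5*3)*(-324) = 15*(-324) = -4860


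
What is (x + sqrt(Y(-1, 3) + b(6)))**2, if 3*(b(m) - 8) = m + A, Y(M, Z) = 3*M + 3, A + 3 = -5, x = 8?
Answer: (24 + sqrt(66))**2/9 ≈ 114.66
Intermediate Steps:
A = -8 (A = -3 - 5 = -8)
Y(M, Z) = 3 + 3*M
b(m) = 16/3 + m/3 (b(m) = 8 + (m - 8)/3 = 8 + (-8 + m)/3 = 8 + (-8/3 + m/3) = 16/3 + m/3)
(x + sqrt(Y(-1, 3) + b(6)))**2 = (8 + sqrt((3 + 3*(-1)) + (16/3 + (1/3)*6)))**2 = (8 + sqrt((3 - 3) + (16/3 + 2)))**2 = (8 + sqrt(0 + 22/3))**2 = (8 + sqrt(22/3))**2 = (8 + sqrt(66)/3)**2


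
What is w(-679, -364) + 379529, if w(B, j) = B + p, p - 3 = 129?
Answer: 378982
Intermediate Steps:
p = 132 (p = 3 + 129 = 132)
w(B, j) = 132 + B (w(B, j) = B + 132 = 132 + B)
w(-679, -364) + 379529 = (132 - 679) + 379529 = -547 + 379529 = 378982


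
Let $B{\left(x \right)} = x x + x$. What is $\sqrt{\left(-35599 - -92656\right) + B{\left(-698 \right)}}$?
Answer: $\sqrt{543563} \approx 737.27$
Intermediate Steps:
$B{\left(x \right)} = x + x^{2}$ ($B{\left(x \right)} = x^{2} + x = x + x^{2}$)
$\sqrt{\left(-35599 - -92656\right) + B{\left(-698 \right)}} = \sqrt{\left(-35599 - -92656\right) - 698 \left(1 - 698\right)} = \sqrt{\left(-35599 + 92656\right) - -486506} = \sqrt{57057 + 486506} = \sqrt{543563}$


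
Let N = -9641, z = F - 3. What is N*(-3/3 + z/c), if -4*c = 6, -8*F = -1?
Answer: -106051/12 ≈ -8837.6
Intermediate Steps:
F = ⅛ (F = -⅛*(-1) = ⅛ ≈ 0.12500)
c = -3/2 (c = -¼*6 = -3/2 ≈ -1.5000)
z = -23/8 (z = ⅛ - 3 = -23/8 ≈ -2.8750)
N*(-3/3 + z/c) = -9641*(-3/3 - 23/(8*(-3/2))) = -9641*(-3*⅓ - 23/8*(-⅔)) = -9641*(-1 + 23/12) = -9641*11/12 = -106051/12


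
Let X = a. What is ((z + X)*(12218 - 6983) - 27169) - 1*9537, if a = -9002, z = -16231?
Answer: -132131461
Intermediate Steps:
X = -9002
((z + X)*(12218 - 6983) - 27169) - 1*9537 = ((-16231 - 9002)*(12218 - 6983) - 27169) - 1*9537 = (-25233*5235 - 27169) - 9537 = (-132094755 - 27169) - 9537 = -132121924 - 9537 = -132131461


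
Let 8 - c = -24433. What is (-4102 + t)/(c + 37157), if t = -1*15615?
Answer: -19717/61598 ≈ -0.32009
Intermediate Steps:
c = 24441 (c = 8 - 1*(-24433) = 8 + 24433 = 24441)
t = -15615
(-4102 + t)/(c + 37157) = (-4102 - 15615)/(24441 + 37157) = -19717/61598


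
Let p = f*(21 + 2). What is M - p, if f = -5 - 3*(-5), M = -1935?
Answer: -2165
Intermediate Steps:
f = 10 (f = -5 + 15 = 10)
p = 230 (p = 10*(21 + 2) = 10*23 = 230)
M - p = -1935 - 1*230 = -1935 - 230 = -2165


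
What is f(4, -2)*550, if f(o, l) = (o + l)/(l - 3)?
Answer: -220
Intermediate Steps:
f(o, l) = (l + o)/(-3 + l)
f(4, -2)*550 = ((-2 + 4)/(-3 - 2))*550 = (2/(-5))*550 = -⅕*2*550 = -⅖*550 = -220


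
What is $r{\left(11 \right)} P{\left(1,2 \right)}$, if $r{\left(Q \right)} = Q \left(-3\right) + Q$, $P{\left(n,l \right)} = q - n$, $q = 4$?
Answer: $-66$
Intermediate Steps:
$P{\left(n,l \right)} = 4 - n$
$r{\left(Q \right)} = - 2 Q$ ($r{\left(Q \right)} = - 3 Q + Q = - 2 Q$)
$r{\left(11 \right)} P{\left(1,2 \right)} = \left(-2\right) 11 \left(4 - 1\right) = - 22 \left(4 - 1\right) = \left(-22\right) 3 = -66$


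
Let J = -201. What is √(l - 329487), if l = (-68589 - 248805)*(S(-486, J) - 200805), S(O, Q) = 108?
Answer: √63699694131 ≈ 2.5239e+5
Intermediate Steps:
l = 63700023618 (l = (-68589 - 248805)*(108 - 200805) = -317394*(-200697) = 63700023618)
√(l - 329487) = √(63700023618 - 329487) = √63699694131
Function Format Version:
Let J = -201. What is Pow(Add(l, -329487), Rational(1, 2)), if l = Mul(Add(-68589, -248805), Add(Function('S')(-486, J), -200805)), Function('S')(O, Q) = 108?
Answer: Pow(63699694131, Rational(1, 2)) ≈ 2.5239e+5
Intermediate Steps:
l = 63700023618 (l = Mul(Add(-68589, -248805), Add(108, -200805)) = Mul(-317394, -200697) = 63700023618)
Pow(Add(l, -329487), Rational(1, 2)) = Pow(Add(63700023618, -329487), Rational(1, 2)) = Pow(63699694131, Rational(1, 2))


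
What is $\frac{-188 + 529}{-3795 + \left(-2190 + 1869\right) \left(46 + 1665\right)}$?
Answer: $- \frac{341}{553026} \approx -0.00061661$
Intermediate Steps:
$\frac{-188 + 529}{-3795 + \left(-2190 + 1869\right) \left(46 + 1665\right)} = \frac{341}{-3795 - 549231} = \frac{341}{-553026} = 341 \left(- \frac{1}{553026}\right) = - \frac{341}{553026}$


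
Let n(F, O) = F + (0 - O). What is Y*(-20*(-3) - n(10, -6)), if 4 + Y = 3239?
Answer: 142340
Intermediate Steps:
Y = 3235 (Y = -4 + 3239 = 3235)
n(F, O) = F - O
Y*(-20*(-3) - n(10, -6)) = 3235*(-20*(-3) - (10 - 1*(-6))) = 3235*(60 - (10 + 6)) = 3235*(60 - 1*16) = 3235*(60 - 16) = 3235*44 = 142340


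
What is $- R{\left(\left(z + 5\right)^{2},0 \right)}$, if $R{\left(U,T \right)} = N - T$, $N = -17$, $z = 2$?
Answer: $17$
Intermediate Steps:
$R{\left(U,T \right)} = -17 - T$
$- R{\left(\left(z + 5\right)^{2},0 \right)} = - (-17 - 0) = - (-17 + 0) = \left(-1\right) \left(-17\right) = 17$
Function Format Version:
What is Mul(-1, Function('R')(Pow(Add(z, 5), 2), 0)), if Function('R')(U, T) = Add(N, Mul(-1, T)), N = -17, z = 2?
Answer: 17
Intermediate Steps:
Function('R')(U, T) = Add(-17, Mul(-1, T))
Mul(-1, Function('R')(Pow(Add(z, 5), 2), 0)) = Mul(-1, Add(-17, Mul(-1, 0))) = Mul(-1, Add(-17, 0)) = Mul(-1, -17) = 17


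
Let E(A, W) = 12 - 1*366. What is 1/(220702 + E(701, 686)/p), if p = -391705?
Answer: 391705/86450077264 ≈ 4.5310e-6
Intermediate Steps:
E(A, W) = -354 (E(A, W) = 12 - 366 = -354)
1/(220702 + E(701, 686)/p) = 1/(220702 - 354/(-391705)) = 1/(220702 - 354*(-1/391705)) = 1/(220702 + 354/391705) = 1/(86450077264/391705) = 391705/86450077264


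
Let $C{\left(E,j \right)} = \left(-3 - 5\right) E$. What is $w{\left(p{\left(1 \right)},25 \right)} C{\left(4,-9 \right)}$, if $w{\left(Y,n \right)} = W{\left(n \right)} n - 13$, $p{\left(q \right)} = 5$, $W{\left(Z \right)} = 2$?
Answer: $-1184$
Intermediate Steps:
$C{\left(E,j \right)} = - 8 E$
$w{\left(Y,n \right)} = -13 + 2 n$ ($w{\left(Y,n \right)} = 2 n - 13 = -13 + 2 n$)
$w{\left(p{\left(1 \right)},25 \right)} C{\left(4,-9 \right)} = \left(-13 + 2 \cdot 25\right) \left(\left(-8\right) 4\right) = \left(-13 + 50\right) \left(-32\right) = 37 \left(-32\right) = -1184$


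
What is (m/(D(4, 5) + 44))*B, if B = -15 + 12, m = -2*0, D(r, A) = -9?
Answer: 0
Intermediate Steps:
m = 0
B = -3
(m/(D(4, 5) + 44))*B = (0/(-9 + 44))*(-3) = (0/35)*(-3) = ((1/35)*0)*(-3) = 0*(-3) = 0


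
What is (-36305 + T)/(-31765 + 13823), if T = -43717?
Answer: 40011/8971 ≈ 4.4600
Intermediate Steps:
(-36305 + T)/(-31765 + 13823) = (-36305 - 43717)/(-31765 + 13823) = -80022/(-17942) = -80022*(-1/17942) = 40011/8971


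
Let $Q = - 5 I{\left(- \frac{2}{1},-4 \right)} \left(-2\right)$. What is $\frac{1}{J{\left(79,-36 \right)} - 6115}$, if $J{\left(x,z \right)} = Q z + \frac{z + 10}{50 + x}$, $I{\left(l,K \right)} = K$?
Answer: $- \frac{129}{603101} \approx -0.00021389$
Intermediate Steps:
$Q = -40$ ($Q = \left(-5\right) \left(-4\right) \left(-2\right) = 20 \left(-2\right) = -40$)
$J{\left(x,z \right)} = - 40 z + \frac{10 + z}{50 + x}$ ($J{\left(x,z \right)} = - 40 z + \frac{z + 10}{50 + x} = - 40 z + \frac{10 + z}{50 + x}$)
$\frac{1}{J{\left(79,-36 \right)} - 6115} = \frac{1}{\frac{10 - -71964 - 3160 \left(-36\right)}{50 + 79} - 6115} = \frac{1}{\frac{10 + 71964 + 113760}{129} - 6115} = \frac{1}{\frac{1}{129} \cdot 185734 - 6115} = \frac{1}{\frac{185734}{129} - 6115} = \frac{1}{- \frac{603101}{129}} = - \frac{129}{603101}$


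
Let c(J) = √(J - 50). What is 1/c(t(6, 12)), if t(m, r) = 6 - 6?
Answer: -I*√2/10 ≈ -0.14142*I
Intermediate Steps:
t(m, r) = 0
c(J) = √(-50 + J)
1/c(t(6, 12)) = 1/(√(-50 + 0)) = 1/(√(-50)) = 1/(5*I*√2) = -I*√2/10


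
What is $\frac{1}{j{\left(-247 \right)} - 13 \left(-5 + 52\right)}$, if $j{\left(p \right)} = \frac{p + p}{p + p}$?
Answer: $- \frac{1}{610} \approx -0.0016393$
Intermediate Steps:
$j{\left(p \right)} = 1$ ($j{\left(p \right)} = \frac{2 p}{2 p} = 2 p \frac{1}{2 p} = 1$)
$\frac{1}{j{\left(-247 \right)} - 13 \left(-5 + 52\right)} = \frac{1}{1 - 13 \left(-5 + 52\right)} = \frac{1}{1 - 611} = \frac{1}{-610} = - \frac{1}{610}$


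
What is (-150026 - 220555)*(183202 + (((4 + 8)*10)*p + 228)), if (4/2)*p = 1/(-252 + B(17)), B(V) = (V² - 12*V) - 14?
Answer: -12303574547370/181 ≈ -6.7976e+10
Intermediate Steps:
B(V) = -14 + V² - 12*V
p = -1/362 (p = 1/(2*(-252 + (-14 + 17² - 12*17))) = 1/(2*(-252 + (-14 + 289 - 204))) = 1/(2*(-252 + 71)) = (½)/(-181) = (½)*(-1/181) = -1/362 ≈ -0.0027624)
(-150026 - 220555)*(183202 + (((4 + 8)*10)*p + 228)) = (-150026 - 220555)*(183202 + (((4 + 8)*10)*(-1/362) + 228)) = -370581*(183202 + ((12*10)*(-1/362) + 228)) = -370581*(183202 + (120*(-1/362) + 228)) = -370581*(183202 + (-60/181 + 228)) = -370581*(183202 + 41208/181) = -370581*33200770/181 = -12303574547370/181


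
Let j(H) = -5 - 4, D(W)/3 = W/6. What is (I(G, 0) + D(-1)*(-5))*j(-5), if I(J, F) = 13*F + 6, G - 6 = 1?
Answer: -153/2 ≈ -76.500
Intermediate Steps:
G = 7 (G = 6 + 1 = 7)
I(J, F) = 6 + 13*F
D(W) = W/2 (D(W) = 3*(W/6) = W/2)
j(H) = -9
(I(G, 0) + D(-1)*(-5))*j(-5) = ((6 + 13*0) + ((1/2)*(-1))*(-5))*(-9) = ((6 + 0) - 1/2*(-5))*(-9) = (6 + 5/2)*(-9) = (17/2)*(-9) = -153/2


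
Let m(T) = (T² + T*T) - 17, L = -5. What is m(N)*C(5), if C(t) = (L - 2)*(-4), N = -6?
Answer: 1540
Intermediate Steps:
C(t) = 28 (C(t) = (-5 - 2)*(-4) = -7*(-4) = 28)
m(T) = -17 + 2*T² (m(T) = (T² + T²) - 17 = 2*T² - 17 = -17 + 2*T²)
m(N)*C(5) = (-17 + 2*(-6)²)*28 = (-17 + 2*36)*28 = (-17 + 72)*28 = 55*28 = 1540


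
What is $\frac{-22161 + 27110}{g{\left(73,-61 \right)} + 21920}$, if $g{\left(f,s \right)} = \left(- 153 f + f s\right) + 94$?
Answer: $\frac{4949}{6392} \approx 0.77425$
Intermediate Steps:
$g{\left(f,s \right)} = 94 - 153 f + f s$
$\frac{-22161 + 27110}{g{\left(73,-61 \right)} + 21920} = \frac{-22161 + 27110}{\left(94 - 11169 + 73 \left(-61\right)\right) + 21920} = \frac{4949}{\left(94 - 11169 - 4453\right) + 21920} = \frac{4949}{-15528 + 21920} = \frac{4949}{6392}$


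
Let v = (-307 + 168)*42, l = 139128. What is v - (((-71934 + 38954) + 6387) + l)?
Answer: -118373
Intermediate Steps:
v = -5838 (v = -139*42 = -5838)
v - (((-71934 + 38954) + 6387) + l) = -5838 - (((-71934 + 38954) + 6387) + 139128) = -5838 - ((-32980 + 6387) + 139128) = -5838 - (-26593 + 139128) = -5838 - 1*112535 = -5838 - 112535 = -118373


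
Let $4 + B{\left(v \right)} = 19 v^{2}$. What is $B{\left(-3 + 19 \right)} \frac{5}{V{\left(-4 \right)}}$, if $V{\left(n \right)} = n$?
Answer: $-6075$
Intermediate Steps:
$B{\left(v \right)} = -4 + 19 v^{2}$
$B{\left(-3 + 19 \right)} \frac{5}{V{\left(-4 \right)}} = \left(-4 + 19 \left(-3 + 19\right)^{2}\right) \frac{5}{-4} = \left(-4 + 19 \cdot 16^{2}\right) 5 \left(- \frac{1}{4}\right) = \left(-4 + 19 \cdot 256\right) \left(- \frac{5}{4}\right) = \left(-4 + 4864\right) \left(- \frac{5}{4}\right) = 4860 \left(- \frac{5}{4}\right) = -6075$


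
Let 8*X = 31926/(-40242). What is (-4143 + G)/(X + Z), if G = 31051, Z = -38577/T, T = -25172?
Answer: 1297954307552/69140975 ≈ 18773.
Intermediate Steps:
X = -5321/53656 (X = (31926/(-40242))/8 = (31926*(-1/40242))/8 = (⅛)*(-5321/6707) = -5321/53656 ≈ -0.099169)
Z = 5511/3596 (Z = -38577/(-25172) = -38577*(-1/25172) = 5511/3596 ≈ 1.5325)
(-4143 + G)/(X + Z) = (-4143 + 31051)/(-5321/53656 + 5511/3596) = 26908/(69140975/48236744) = 26908*(48236744/69140975) = 1297954307552/69140975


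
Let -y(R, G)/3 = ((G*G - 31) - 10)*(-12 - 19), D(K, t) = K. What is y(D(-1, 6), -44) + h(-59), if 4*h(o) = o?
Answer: 704881/4 ≈ 1.7622e+5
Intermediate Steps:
y(R, G) = -3813 + 93*G**2 (y(R, G) = -3*((G*G - 31) - 10)*(-12 - 19) = -3*((G**2 - 31) - 10)*(-31) = -3*((-31 + G**2) - 10)*(-31) = -3*(-41 + G**2)*(-31) = -3*(1271 - 31*G**2) = -3813 + 93*G**2)
h(o) = o/4
y(D(-1, 6), -44) + h(-59) = (-3813 + 93*(-44)**2) + (1/4)*(-59) = (-3813 + 93*1936) - 59/4 = (-3813 + 180048) - 59/4 = 176235 - 59/4 = 704881/4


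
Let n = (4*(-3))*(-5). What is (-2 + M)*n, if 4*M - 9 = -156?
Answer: -2325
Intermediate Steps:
M = -147/4 (M = 9/4 + (¼)*(-156) = 9/4 - 39 = -147/4 ≈ -36.750)
n = 60 (n = -12*(-5) = 60)
(-2 + M)*n = (-2 - 147/4)*60 = -155/4*60 = -2325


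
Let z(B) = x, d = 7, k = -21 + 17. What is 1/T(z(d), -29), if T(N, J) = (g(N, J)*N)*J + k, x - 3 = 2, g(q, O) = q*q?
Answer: -1/3629 ≈ -0.00027556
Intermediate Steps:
g(q, O) = q²
k = -4
x = 5 (x = 3 + 2 = 5)
z(B) = 5
T(N, J) = -4 + J*N³ (T(N, J) = (N²*N)*J - 4 = N³*J - 4 = J*N³ - 4 = -4 + J*N³)
1/T(z(d), -29) = 1/(-4 - 29*5³) = 1/(-4 - 29*125) = 1/(-4 - 3625) = 1/(-3629) = -1/3629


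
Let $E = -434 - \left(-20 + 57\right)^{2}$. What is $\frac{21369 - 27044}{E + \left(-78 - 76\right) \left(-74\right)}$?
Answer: $- \frac{5675}{9593} \approx -0.59158$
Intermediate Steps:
$E = -1803$ ($E = -434 - 37^{2} = -434 - 1369 = -1803$)
$\frac{21369 - 27044}{E + \left(-78 - 76\right) \left(-74\right)} = \frac{21369 - 27044}{-1803 + \left(-78 - 76\right) \left(-74\right)} = - \frac{5675}{-1803 - -11396} = - \frac{5675}{-1803 + 11396} = - \frac{5675}{9593}$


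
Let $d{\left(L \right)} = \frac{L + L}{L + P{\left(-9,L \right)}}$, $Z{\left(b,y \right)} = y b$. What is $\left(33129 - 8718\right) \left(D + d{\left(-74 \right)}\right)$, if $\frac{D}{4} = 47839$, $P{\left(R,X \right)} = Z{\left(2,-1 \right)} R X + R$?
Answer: $\frac{6609739324968}{1415} \approx 4.6712 \cdot 10^{9}$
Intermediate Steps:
$Z{\left(b,y \right)} = b y$
$P{\left(R,X \right)} = R - 2 R X$ ($P{\left(R,X \right)} = 2 \left(-1\right) R X + R = - 2 R X + R = R - 2 R X$)
$d{\left(L \right)} = \frac{2 L}{-9 + 19 L}$ ($d{\left(L \right)} = \frac{L + L}{L - 9 \left(1 - 2 L\right)} = \frac{2 L}{L + \left(-9 + 18 L\right)} = \frac{2 L}{-9 + 19 L}$)
$D = 191356$ ($D = 4 \cdot 47839 = 191356$)
$\left(33129 - 8718\right) \left(D + d{\left(-74 \right)}\right) = \left(33129 - 8718\right) \left(191356 + 2 \left(-74\right) \frac{1}{-9 + 19 \left(-74\right)}\right) = 24411 \left(191356 + 2 \left(-74\right) \frac{1}{-9 - 1406}\right) = 24411 \left(191356 + 2 \left(-74\right) \frac{1}{-1415}\right) = 24411 \left(191356 + 2 \left(-74\right) \left(- \frac{1}{1415}\right)\right) = 24411 \left(191356 + \frac{148}{1415}\right) = 24411 \cdot \frac{270768888}{1415} = \frac{6609739324968}{1415}$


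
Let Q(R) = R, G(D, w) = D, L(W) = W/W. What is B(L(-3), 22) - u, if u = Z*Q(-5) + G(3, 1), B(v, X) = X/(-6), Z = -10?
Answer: -170/3 ≈ -56.667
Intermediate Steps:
L(W) = 1
B(v, X) = -X/6
u = 53 (u = -10*(-5) + 3 = 50 + 3 = 53)
B(L(-3), 22) - u = -⅙*22 - 1*53 = -11/3 - 53 = -170/3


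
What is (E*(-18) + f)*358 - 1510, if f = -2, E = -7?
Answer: 42882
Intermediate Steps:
(E*(-18) + f)*358 - 1510 = (-7*(-18) - 2)*358 - 1510 = (126 - 2)*358 - 1510 = 124*358 - 1510 = 44392 - 1510 = 42882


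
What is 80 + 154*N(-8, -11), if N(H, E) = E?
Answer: -1614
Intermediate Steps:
80 + 154*N(-8, -11) = 80 + 154*(-11) = 80 - 1694 = -1614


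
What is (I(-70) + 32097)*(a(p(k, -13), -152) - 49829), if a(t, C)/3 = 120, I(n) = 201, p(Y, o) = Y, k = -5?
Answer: -1597749762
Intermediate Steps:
a(t, C) = 360 (a(t, C) = 3*120 = 360)
(I(-70) + 32097)*(a(p(k, -13), -152) - 49829) = (201 + 32097)*(360 - 49829) = 32298*(-49469) = -1597749762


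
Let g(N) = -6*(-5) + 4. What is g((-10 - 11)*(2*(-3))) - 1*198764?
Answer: -198730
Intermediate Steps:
g(N) = 34 (g(N) = 30 + 4 = 34)
g((-10 - 11)*(2*(-3))) - 1*198764 = 34 - 1*198764 = 34 - 198764 = -198730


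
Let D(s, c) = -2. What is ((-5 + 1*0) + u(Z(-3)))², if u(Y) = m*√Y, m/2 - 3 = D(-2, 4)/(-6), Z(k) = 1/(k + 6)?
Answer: 1075/27 - 200*√3/9 ≈ 1.3248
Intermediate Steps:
Z(k) = 1/(6 + k)
m = 20/3 (m = 6 + 2*(-2/(-6)) = 6 + 2*(-2*(-⅙)) = 6 + 2*(⅓) = 6 + ⅔ = 20/3 ≈ 6.6667)
u(Y) = 20*√Y/3
((-5 + 1*0) + u(Z(-3)))² = ((-5 + 1*0) + 20*√(1/(6 - 3))/3)² = ((-5 + 0) + 20*√(1/3)/3)² = (-5 + 20*√(⅓)/3)² = (-5 + 20*(√3/3)/3)² = (-5 + 20*√3/9)²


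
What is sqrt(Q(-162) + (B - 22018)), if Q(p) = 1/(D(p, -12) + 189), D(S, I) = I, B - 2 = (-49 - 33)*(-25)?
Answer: I*sqrt(625514637)/177 ≈ 141.3*I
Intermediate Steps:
B = 2052 (B = 2 + (-49 - 33)*(-25) = 2 - 82*(-25) = 2 + 2050 = 2052)
Q(p) = 1/177 (Q(p) = 1/(-12 + 189) = 1/177)
sqrt(Q(-162) + (B - 22018)) = sqrt(1/177 + (2052 - 22018)) = sqrt(1/177 - 19966) = sqrt(-3533981/177) = I*sqrt(625514637)/177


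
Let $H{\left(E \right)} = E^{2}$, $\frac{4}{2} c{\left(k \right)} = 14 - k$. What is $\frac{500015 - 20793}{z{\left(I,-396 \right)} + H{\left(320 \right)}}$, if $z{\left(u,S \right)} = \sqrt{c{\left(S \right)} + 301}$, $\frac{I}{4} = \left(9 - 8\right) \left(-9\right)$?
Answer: $\frac{24536166400}{5242879747} - \frac{239611 \sqrt{506}}{5242879747} \approx 4.6789$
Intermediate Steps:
$c{\left(k \right)} = 7 - \frac{k}{2}$ ($c{\left(k \right)} = \frac{14 - k}{2} = 7 - \frac{k}{2}$)
$I = -36$ ($I = 4 \left(9 - 8\right) \left(-9\right) = 4 \cdot 1 \left(-9\right) = 4 \left(-9\right) = -36$)
$z{\left(u,S \right)} = \sqrt{308 - \frac{S}{2}}$ ($z{\left(u,S \right)} = \sqrt{\left(7 - \frac{S}{2}\right) + 301} = \sqrt{308 - \frac{S}{2}}$)
$\frac{500015 - 20793}{z{\left(I,-396 \right)} + H{\left(320 \right)}} = \frac{500015 - 20793}{\frac{\sqrt{1232 - -792}}{2} + 320^{2}} = \frac{479222}{\frac{\sqrt{1232 + 792}}{2} + 102400} = \frac{479222}{\frac{\sqrt{2024}}{2} + 102400} = \frac{479222}{\frac{2 \sqrt{506}}{2} + 102400} = \frac{479222}{\sqrt{506} + 102400} = \frac{479222}{102400 + \sqrt{506}}$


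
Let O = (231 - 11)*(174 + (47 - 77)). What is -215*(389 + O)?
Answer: -6894835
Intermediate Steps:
O = 31680 (O = 220*(174 - 30) = 220*144 = 31680)
-215*(389 + O) = -215*(389 + 31680) = -215*32069 = -6894835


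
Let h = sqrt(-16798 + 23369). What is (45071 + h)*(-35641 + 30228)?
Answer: -243969323 - 5413*sqrt(6571) ≈ -2.4441e+8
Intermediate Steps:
h = sqrt(6571) ≈ 81.062
(45071 + h)*(-35641 + 30228) = (45071 + sqrt(6571))*(-35641 + 30228) = (45071 + sqrt(6571))*(-5413) = -243969323 - 5413*sqrt(6571)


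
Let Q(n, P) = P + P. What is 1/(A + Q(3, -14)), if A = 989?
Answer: 1/961 ≈ 0.0010406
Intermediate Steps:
Q(n, P) = 2*P
1/(A + Q(3, -14)) = 1/(989 + 2*(-14)) = 1/(989 - 28) = 1/961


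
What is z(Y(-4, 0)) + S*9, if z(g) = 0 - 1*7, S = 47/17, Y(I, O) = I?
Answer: 304/17 ≈ 17.882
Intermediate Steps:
S = 47/17 (S = 47*(1/17) = 47/17 ≈ 2.7647)
z(g) = -7 (z(g) = 0 - 7 = -7)
z(Y(-4, 0)) + S*9 = -7 + (47/17)*9 = -7 + 423/17 = 304/17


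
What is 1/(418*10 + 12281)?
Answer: 1/16461 ≈ 6.0750e-5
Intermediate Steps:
1/(418*10 + 12281) = 1/(4180 + 12281) = 1/16461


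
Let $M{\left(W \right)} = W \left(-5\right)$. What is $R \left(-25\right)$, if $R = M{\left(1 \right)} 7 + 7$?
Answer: $700$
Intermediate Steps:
$M{\left(W \right)} = - 5 W$
$R = -28$ ($R = \left(-5\right) 1 \cdot 7 + 7 = \left(-5\right) 7 + 7 = -35 + 7 = -28$)
$R \left(-25\right) = \left(-28\right) \left(-25\right) = 700$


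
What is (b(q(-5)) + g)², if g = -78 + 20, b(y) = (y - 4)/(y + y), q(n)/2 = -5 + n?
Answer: 82369/25 ≈ 3294.8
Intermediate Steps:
q(n) = -10 + 2*n (q(n) = 2*(-5 + n) = -10 + 2*n)
b(y) = (-4 + y)/(2*y) (b(y) = (-4 + y)/((2*y)) = (-4 + y)*(1/(2*y)) = (-4 + y)/(2*y))
g = -58
(b(q(-5)) + g)² = ((-4 + (-10 + 2*(-5)))/(2*(-10 + 2*(-5))) - 58)² = ((-4 + (-10 - 10))/(2*(-10 - 10)) - 58)² = ((½)*(-4 - 20)/(-20) - 58)² = ((½)*(-1/20)*(-24) - 58)² = (⅗ - 58)² = (-287/5)² = 82369/25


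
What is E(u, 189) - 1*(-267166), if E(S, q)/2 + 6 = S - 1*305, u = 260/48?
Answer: 1599329/6 ≈ 2.6656e+5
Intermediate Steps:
u = 65/12 (u = 260*(1/48) = 65/12 ≈ 5.4167)
E(S, q) = -622 + 2*S (E(S, q) = -12 + 2*(S - 1*305) = -12 + 2*(S - 305) = -12 + 2*(-305 + S) = -12 + (-610 + 2*S) = -622 + 2*S)
E(u, 189) - 1*(-267166) = (-622 + 2*(65/12)) - 1*(-267166) = (-622 + 65/6) + 267166 = -3667/6 + 267166 = 1599329/6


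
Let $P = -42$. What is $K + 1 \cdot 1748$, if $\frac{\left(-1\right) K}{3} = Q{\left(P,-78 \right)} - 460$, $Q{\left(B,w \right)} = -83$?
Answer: $3377$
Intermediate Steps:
$K = 1629$ ($K = - 3 \left(-83 - 460\right) = \left(-3\right) \left(-543\right) = 1629$)
$K + 1 \cdot 1748 = 1629 + 1 \cdot 1748 = 1629 + 1748 = 3377$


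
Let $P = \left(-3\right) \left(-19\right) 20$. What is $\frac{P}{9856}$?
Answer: $\frac{285}{2464} \approx 0.11567$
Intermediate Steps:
$P = 1140$ ($P = 57 \cdot 20 = 1140$)
$\frac{P}{9856} = \frac{1140}{9856} = 1140 \cdot \frac{1}{9856} = \frac{285}{2464}$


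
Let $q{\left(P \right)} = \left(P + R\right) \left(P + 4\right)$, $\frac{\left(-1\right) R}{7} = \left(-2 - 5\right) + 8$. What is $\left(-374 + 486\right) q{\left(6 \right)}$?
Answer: $-1120$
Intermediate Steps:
$R = -7$ ($R = - 7 \left(\left(-2 - 5\right) + 8\right) = - 7 \left(-7 + 8\right) = \left(-7\right) 1 = -7$)
$q{\left(P \right)} = \left(-7 + P\right) \left(4 + P\right)$ ($q{\left(P \right)} = \left(P - 7\right) \left(P + 4\right) = \left(-7 + P\right) \left(4 + P\right)$)
$\left(-374 + 486\right) q{\left(6 \right)} = \left(-374 + 486\right) \left(-28 + 6^{2} - 18\right) = 112 \left(-28 + 36 - 18\right) = 112 \left(-10\right) = -1120$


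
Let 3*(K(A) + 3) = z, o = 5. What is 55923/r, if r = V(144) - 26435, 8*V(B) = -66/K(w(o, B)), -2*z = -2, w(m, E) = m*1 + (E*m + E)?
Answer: -1789536/845821 ≈ -2.1157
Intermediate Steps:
w(m, E) = E + m + E*m (w(m, E) = m + (E + E*m) = E + m + E*m)
z = 1 (z = -½*(-2) = 1)
K(A) = -8/3 (K(A) = -3 + (⅓)*1 = -3 + ⅓ = -8/3)
V(B) = 99/32 (V(B) = (-66/(-8/3))/8 = (-66*(-3/8))/8 = (⅛)*(99/4) = 99/32)
r = -845821/32 (r = 99/32 - 26435 = -845821/32 ≈ -26432.)
55923/r = 55923/(-845821/32) = 55923*(-32/845821) = -1789536/845821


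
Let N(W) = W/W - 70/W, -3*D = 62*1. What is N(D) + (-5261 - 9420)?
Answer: -454975/31 ≈ -14677.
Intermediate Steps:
D = -62/3 ≈ -20.667
N(W) = 1 - 70/W
N(D) + (-5261 - 9420) = (-70 - 62/3)/(-62/3) + (-5261 - 9420) = -3/62*(-272/3) - 14681 = 136/31 - 14681 = -454975/31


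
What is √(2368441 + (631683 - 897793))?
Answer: √2102331 ≈ 1449.9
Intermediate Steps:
√(2368441 + (631683 - 897793)) = √(2368441 - 266110) = √2102331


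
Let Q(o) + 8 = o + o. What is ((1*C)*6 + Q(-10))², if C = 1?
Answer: 484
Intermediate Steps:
Q(o) = -8 + 2*o (Q(o) = -8 + (o + o) = -8 + 2*o)
((1*C)*6 + Q(-10))² = ((1*1)*6 + (-8 + 2*(-10)))² = (1*6 + (-8 - 20))² = (6 - 28)² = (-22)² = 484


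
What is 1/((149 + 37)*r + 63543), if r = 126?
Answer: 1/86979 ≈ 1.1497e-5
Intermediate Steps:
1/((149 + 37)*r + 63543) = 1/((149 + 37)*126 + 63543) = 1/(186*126 + 63543) = 1/(23436 + 63543) = 1/86979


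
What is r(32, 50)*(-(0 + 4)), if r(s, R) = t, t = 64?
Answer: -256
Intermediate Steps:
r(s, R) = 64
r(32, 50)*(-(0 + 4)) = 64*(-(0 + 4)) = 64*(-1*4) = 64*(-4) = -256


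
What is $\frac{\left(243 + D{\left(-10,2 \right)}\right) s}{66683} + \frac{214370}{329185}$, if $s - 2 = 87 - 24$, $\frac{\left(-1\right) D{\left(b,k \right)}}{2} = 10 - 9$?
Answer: $\frac{3890303547}{4390208671} \approx 0.88613$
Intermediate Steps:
$D{\left(b,k \right)} = -2$ ($D{\left(b,k \right)} = - 2 \left(10 - 9\right) = \left(-2\right) 1 = -2$)
$s = 65$ ($s = 2 + \left(87 - 24\right) = 2 + 63 = 65$)
$\frac{\left(243 + D{\left(-10,2 \right)}\right) s}{66683} + \frac{214370}{329185} = \frac{\left(243 - 2\right) 65}{66683} + \frac{214370}{329185} = 241 \cdot 65 \cdot \frac{1}{66683} + 214370 \cdot \frac{1}{329185} = 15665 \cdot \frac{1}{66683} + \frac{42874}{65837} = \frac{15665}{66683} + \frac{42874}{65837} = \frac{3890303547}{4390208671}$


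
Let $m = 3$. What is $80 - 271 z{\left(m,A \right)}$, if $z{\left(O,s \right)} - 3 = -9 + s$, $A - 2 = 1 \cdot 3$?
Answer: $351$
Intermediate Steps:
$A = 5$ ($A = 2 + 1 \cdot 3 = 2 + 3 = 5$)
$z{\left(O,s \right)} = -6 + s$ ($z{\left(O,s \right)} = 3 + \left(-9 + s\right) = -6 + s$)
$80 - 271 z{\left(m,A \right)} = 80 - 271 \left(-6 + 5\right) = 80 - -271 = 80 + 271 = 351$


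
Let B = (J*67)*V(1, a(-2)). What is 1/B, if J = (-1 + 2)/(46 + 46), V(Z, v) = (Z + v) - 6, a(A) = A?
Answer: -92/469 ≈ -0.19616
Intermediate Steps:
V(Z, v) = -6 + Z + v
J = 1/92 ≈ 0.010870
B = -469/92 (B = ((1/92)*67)*(-6 + 1 - 2) = (67/92)*(-7) = -469/92 ≈ -5.0978)
1/B = 1/(-469/92) = -92/469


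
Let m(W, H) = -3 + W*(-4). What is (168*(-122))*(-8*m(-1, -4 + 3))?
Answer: 163968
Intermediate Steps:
m(W, H) = -3 - 4*W
(168*(-122))*(-8*m(-1, -4 + 3)) = (168*(-122))*(-8*(-3 - 4*(-1))) = -(-163968)*(-3 + 4) = -(-163968) = -20496*(-8) = 163968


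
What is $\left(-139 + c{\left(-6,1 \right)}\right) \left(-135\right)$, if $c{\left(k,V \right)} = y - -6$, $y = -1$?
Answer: $18090$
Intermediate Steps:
$c{\left(k,V \right)} = 5$ ($c{\left(k,V \right)} = -1 - -6 = -1 + 6 = 5$)
$\left(-139 + c{\left(-6,1 \right)}\right) \left(-135\right) = \left(-139 + 5\right) \left(-135\right) = \left(-134\right) \left(-135\right) = 18090$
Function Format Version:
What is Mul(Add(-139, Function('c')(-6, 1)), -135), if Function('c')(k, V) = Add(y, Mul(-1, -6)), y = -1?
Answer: 18090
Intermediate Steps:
Function('c')(k, V) = 5 (Function('c')(k, V) = Add(-1, Mul(-1, -6)) = Add(-1, 6) = 5)
Mul(Add(-139, Function('c')(-6, 1)), -135) = Mul(Add(-139, 5), -135) = Mul(-134, -135) = 18090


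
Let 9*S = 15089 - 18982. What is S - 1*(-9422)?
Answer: 80905/9 ≈ 8989.4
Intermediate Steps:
S = -3893/9 (S = (15089 - 18982)/9 = (⅑)*(-3893) = -3893/9 ≈ -432.56)
S - 1*(-9422) = -3893/9 - 1*(-9422) = -3893/9 + 9422 = 80905/9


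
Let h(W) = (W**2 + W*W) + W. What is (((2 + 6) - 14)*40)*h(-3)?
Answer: -3600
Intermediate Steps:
h(W) = W + 2*W**2 (h(W) = (W**2 + W**2) + W = 2*W**2 + W = W + 2*W**2)
(((2 + 6) - 14)*40)*h(-3) = (((2 + 6) - 14)*40)*(-3*(1 + 2*(-3))) = ((8 - 14)*40)*(-3*(1 - 6)) = (-6*40)*(-3*(-5)) = -240*15 = -3600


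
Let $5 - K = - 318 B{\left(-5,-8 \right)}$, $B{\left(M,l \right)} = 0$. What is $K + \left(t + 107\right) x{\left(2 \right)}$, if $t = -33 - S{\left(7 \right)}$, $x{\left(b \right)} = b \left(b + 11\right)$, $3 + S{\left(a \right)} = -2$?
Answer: $2059$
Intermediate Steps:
$S{\left(a \right)} = -5$ ($S{\left(a \right)} = -3 - 2 = -5$)
$x{\left(b \right)} = b \left(11 + b\right)$
$t = -28$ ($t = -33 - -5 = -33 + 5 = -28$)
$K = 5$ ($K = 5 - \left(-318\right) 0 = 5 - 0 = 5 + 0 = 5$)
$K + \left(t + 107\right) x{\left(2 \right)} = 5 + \left(-28 + 107\right) 2 \left(11 + 2\right) = 5 + 79 \cdot 2 \cdot 13 = 5 + 79 \cdot 26 = 5 + 2054 = 2059$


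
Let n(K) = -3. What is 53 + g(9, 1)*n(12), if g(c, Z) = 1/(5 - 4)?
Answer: 50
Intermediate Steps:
g(c, Z) = 1 (g(c, Z) = 1/1 = 1)
53 + g(9, 1)*n(12) = 53 + 1*(-3) = 53 - 3 = 50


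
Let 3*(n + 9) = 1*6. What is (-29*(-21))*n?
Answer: -4263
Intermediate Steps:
n = -7 (n = -9 + (1*6)/3 = -9 + (⅓)*6 = -9 + 2 = -7)
(-29*(-21))*n = -29*(-21)*(-7) = 609*(-7) = -4263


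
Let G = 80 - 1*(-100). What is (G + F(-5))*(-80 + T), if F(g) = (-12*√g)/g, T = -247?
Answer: -58860 - 3924*I*√5/5 ≈ -58860.0 - 1754.9*I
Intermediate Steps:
G = 180 (G = 80 + 100 = 180)
F(g) = -12/√g
(G + F(-5))*(-80 + T) = (180 - (-12)*I*√5/5)*(-80 - 247) = (180 - (-12)*I*√5/5)*(-327) = (180 + 12*I*√5/5)*(-327) = -58860 - 3924*I*√5/5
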